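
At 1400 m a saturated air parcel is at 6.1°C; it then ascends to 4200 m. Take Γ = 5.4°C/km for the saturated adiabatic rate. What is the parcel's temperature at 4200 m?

1400–4200 m, saturated adiabatic: Δz = 2.8 km ⇒ ΔT = -15.12°C; T = -9.02°C

-9.02°C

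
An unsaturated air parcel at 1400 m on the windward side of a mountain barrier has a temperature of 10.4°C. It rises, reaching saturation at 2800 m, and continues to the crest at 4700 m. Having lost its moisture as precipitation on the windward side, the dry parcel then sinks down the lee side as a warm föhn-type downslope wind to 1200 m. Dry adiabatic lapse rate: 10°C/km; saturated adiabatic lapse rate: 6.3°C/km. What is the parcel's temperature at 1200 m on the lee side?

19.43°C

From 1400 m to 2800 m (dry): cools by 10 × 1.4 = 14°C, giving -3.6°C.
From 2800 m to 4700 m (saturated): cools by 6.3 × 1.9 = 11.97°C, giving -15.57°C.
From 4700 m to 1200 m (dry descent): warms by 10 × 3.5 = 35°C, giving 19.43°C.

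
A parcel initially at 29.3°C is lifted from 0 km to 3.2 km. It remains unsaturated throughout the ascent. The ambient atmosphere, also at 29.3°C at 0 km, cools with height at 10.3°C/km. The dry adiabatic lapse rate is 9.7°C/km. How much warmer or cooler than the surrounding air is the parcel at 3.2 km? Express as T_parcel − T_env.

Parcel:
  0 → 3200 m (dry, 9.7°C/km): ΔT = -9.7 × 3.2 = -31.04°C → T = -1.74°C
Environment:
  0 → 3200 m (environment, 10.3°C/km): ΔT = -10.3 × 3.2 = -32.96°C → T = -3.66°C
T_parcel − T_env = -1.74 − (-3.66) = +1.92°C

+1.92°C (parcel warmer than environment)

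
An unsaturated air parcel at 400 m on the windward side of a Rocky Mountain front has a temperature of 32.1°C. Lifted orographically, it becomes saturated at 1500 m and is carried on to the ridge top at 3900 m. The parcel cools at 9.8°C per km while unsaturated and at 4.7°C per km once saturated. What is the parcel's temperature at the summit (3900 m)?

Dry to 1500 m: -9.8 × 1.1 km = -10.78°C, so T = 21.32°C.
Saturated to 3900 m: -4.7 × 2.4 km = -11.28°C, so T = 10.04°C.

10.04°C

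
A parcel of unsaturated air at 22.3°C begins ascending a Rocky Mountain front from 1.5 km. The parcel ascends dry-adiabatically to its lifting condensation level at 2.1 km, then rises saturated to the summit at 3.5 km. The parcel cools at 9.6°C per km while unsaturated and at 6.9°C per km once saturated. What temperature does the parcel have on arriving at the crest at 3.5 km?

6.88°C

From 1500 m to 2100 m (dry): cools by 9.6 × 0.6 = 5.76°C, giving 16.54°C.
From 2100 m to 3500 m (saturated): cools by 6.9 × 1.4 = 9.66°C, giving 6.88°C.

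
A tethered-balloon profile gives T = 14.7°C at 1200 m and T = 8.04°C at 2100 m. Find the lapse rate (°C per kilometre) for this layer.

7.4°C/km

Γ = −ΔT/Δz = (14.7 − 8.04) / (2100 − 1200) m
  = 6.66°C / 0.9 km = 7.4°C/km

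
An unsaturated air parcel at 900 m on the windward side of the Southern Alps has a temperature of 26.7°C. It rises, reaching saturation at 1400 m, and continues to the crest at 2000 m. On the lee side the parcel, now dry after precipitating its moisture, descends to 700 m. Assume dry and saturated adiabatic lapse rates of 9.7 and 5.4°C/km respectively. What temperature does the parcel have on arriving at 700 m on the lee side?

From 900 m to 1400 m (dry): cools by 9.7 × 0.5 = 4.85°C, giving 21.85°C.
From 1400 m to 2000 m (saturated): cools by 5.4 × 0.6 = 3.24°C, giving 18.61°C.
From 2000 m to 700 m (dry descent): warms by 9.7 × 1.3 = 12.61°C, giving 31.22°C.

31.22°C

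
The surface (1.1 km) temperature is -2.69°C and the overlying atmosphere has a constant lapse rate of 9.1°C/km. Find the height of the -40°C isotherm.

5.2 km

Height above start = (-2.69 − (-40)) / 9.1 = 4.1 km
Altitude = 1100 m + 4100 m = 5200 m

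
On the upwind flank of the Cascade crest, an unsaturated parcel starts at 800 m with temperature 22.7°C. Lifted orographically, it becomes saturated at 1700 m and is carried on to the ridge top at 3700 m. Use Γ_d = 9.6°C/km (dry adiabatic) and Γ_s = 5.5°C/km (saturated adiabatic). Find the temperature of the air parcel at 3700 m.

3.06°C

800–1700 m, dry: Δz = 0.9 km ⇒ ΔT = -8.64°C; T = 14.06°C
1700–3700 m, saturated: Δz = 2 km ⇒ ΔT = -11°C; T = 3.06°C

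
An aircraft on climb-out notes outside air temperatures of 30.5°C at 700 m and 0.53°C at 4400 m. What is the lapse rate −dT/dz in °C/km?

8.1°C/km

Γ = −ΔT/Δz = (30.5 − 0.53) / (4400 − 700) m
  = 29.97°C / 3.7 km = 8.1°C/km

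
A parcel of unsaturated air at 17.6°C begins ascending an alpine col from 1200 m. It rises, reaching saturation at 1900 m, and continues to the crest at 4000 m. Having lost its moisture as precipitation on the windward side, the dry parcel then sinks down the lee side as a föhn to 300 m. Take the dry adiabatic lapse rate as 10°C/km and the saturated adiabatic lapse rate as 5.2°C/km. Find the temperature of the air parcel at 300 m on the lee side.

36.68°C

1200–1900 m, dry: Δz = 0.7 km ⇒ ΔT = -7°C; T = 10.6°C
1900–4000 m, saturated: Δz = 2.1 km ⇒ ΔT = -10.92°C; T = -0.32°C
4000–300 m, dry descent: Δz = 3.7 km ⇒ ΔT = +37°C; T = 36.68°C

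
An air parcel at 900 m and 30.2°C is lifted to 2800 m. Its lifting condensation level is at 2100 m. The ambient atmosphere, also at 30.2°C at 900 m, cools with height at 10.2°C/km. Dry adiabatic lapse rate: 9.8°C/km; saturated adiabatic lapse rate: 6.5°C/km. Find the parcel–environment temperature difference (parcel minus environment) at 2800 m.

Parcel:
  900–2100 m, dry: Δz = 1.2 km ⇒ ΔT = -11.76°C; T = 18.44°C
  2100–2800 m, saturated: Δz = 0.7 km ⇒ ΔT = -4.55°C; T = 13.89°C
Environment:
  900–2800 m, environment: Δz = 1.9 km ⇒ ΔT = -19.38°C; T = 10.82°C
T_parcel − T_env = 13.89 − 10.82 = +3.07°C

+3.07°C (parcel warmer than environment)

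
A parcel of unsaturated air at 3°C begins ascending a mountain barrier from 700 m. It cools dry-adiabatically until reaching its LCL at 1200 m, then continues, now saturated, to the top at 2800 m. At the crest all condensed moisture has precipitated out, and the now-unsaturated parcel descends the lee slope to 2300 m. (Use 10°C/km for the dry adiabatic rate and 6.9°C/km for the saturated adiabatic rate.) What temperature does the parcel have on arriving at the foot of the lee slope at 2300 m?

Dry to 1200 m: -10 × 0.5 km = -5°C, so T = -2°C.
Saturated to 2800 m: -6.9 × 1.6 km = -11.04°C, so T = -13.04°C.
Dry descent to 2300 m: +10 × 0.5 km = +5°C, so T = -8.04°C.

-8.04°C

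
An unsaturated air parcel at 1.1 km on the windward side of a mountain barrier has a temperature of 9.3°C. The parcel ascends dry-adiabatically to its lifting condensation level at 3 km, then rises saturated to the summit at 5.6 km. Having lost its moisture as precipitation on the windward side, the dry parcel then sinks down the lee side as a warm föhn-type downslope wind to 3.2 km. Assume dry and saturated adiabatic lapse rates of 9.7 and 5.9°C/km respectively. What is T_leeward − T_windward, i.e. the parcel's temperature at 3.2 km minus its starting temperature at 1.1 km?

-10.49°C

From 1100 m to 3000 m (dry): cools by 9.7 × 1.9 = 18.43°C, giving -9.13°C.
From 3000 m to 5600 m (saturated): cools by 5.9 × 2.6 = 15.34°C, giving -24.47°C.
From 5600 m to 3200 m (dry descent): warms by 9.7 × 2.4 = 23.28°C, giving -1.19°C.
Net change vs windward start: -1.19 − 9.3 = -10.49°C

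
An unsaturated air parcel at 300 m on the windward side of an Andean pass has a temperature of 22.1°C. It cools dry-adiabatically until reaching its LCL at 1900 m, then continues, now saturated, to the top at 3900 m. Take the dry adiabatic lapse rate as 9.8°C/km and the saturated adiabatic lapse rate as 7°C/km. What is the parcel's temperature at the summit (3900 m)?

-7.58°C

Dry to 1900 m: -9.8 × 1.6 km = -15.68°C, so T = 6.42°C.
Saturated to 3900 m: -7 × 2 km = -14°C, so T = -7.58°C.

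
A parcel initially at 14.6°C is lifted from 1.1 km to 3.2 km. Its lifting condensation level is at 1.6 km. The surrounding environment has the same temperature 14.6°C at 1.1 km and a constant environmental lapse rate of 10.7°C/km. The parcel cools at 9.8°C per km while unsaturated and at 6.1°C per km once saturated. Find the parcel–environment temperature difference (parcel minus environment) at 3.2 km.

Parcel:
  1100 → 1600 m (dry, 9.8°C/km): ΔT = -9.8 × 0.5 = -4.9°C → T = 9.7°C
  1600 → 3200 m (saturated, 6.1°C/km): ΔT = -6.1 × 1.6 = -9.76°C → T = -0.06°C
Environment:
  1100 → 3200 m (environment, 10.7°C/km): ΔT = -10.7 × 2.1 = -22.47°C → T = -7.87°C
T_parcel − T_env = -0.06 − (-7.87) = +7.81°C

+7.81°C (parcel warmer than environment)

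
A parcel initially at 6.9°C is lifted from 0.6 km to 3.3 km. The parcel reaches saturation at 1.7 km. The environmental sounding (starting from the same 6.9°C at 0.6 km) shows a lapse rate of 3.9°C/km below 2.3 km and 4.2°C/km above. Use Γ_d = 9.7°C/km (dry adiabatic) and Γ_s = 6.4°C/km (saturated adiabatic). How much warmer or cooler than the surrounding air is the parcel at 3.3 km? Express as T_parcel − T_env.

Parcel:
  600 → 1700 m (dry, 9.7°C/km): ΔT = -9.7 × 1.1 = -10.67°C → T = -3.77°C
  1700 → 3300 m (saturated, 6.4°C/km): ΔT = -6.4 × 1.6 = -10.24°C → T = -14.01°C
Environment:
  600 → 2300 m (environment, lower layer, 3.9°C/km): ΔT = -3.9 × 1.7 = -6.63°C → T = 0.27°C
  2300 → 3300 m (environment, upper layer, 4.2°C/km): ΔT = -4.2 × 1 = -4.2°C → T = -3.93°C
T_parcel − T_env = -14.01 − (-3.93) = -10.08°C

-10.08°C (parcel cooler than environment)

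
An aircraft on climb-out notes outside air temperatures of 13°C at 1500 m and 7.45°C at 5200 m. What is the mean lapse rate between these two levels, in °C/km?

Γ = −ΔT/Δz = (13 − 7.45) / (5200 − 1500) m
  = 5.55°C / 3.7 km = 1.5°C/km

1.5°C/km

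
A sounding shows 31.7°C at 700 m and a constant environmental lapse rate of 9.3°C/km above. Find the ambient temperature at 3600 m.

Environmental to 3600 m: -9.3 × 2.9 km = -26.97°C, so T = 4.73°C.

4.73°C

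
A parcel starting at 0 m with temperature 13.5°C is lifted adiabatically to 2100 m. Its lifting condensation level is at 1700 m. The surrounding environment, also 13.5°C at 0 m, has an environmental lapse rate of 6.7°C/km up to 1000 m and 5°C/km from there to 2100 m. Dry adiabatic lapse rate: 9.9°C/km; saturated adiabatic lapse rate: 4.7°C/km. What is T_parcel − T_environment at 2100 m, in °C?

-6.51°C (parcel cooler than environment)

Parcel:
  Dry to 1700 m: -9.9 × 1.7 km = -16.83°C, so T = -3.33°C.
  Saturated to 2100 m: -4.7 × 0.4 km = -1.88°C, so T = -5.21°C.
Environment:
  Environment, lower layer to 1000 m: -6.7 × 1 km = -6.7°C, so T = 6.8°C.
  Environment, upper layer to 2100 m: -5 × 1.1 km = -5.5°C, so T = 1.3°C.
T_parcel − T_env = -5.21 − 1.3 = -6.51°C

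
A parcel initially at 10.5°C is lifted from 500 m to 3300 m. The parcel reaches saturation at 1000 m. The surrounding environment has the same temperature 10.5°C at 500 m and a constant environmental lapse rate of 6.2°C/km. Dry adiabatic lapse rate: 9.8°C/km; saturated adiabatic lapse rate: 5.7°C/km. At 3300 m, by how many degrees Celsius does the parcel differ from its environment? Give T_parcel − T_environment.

-0.65°C (parcel cooler than environment)

Parcel:
  500–1000 m, dry: Δz = 0.5 km ⇒ ΔT = -4.9°C; T = 5.6°C
  1000–3300 m, saturated: Δz = 2.3 km ⇒ ΔT = -13.11°C; T = -7.51°C
Environment:
  500–3300 m, environment: Δz = 2.8 km ⇒ ΔT = -17.36°C; T = -6.86°C
T_parcel − T_env = -7.51 − (-6.86) = -0.65°C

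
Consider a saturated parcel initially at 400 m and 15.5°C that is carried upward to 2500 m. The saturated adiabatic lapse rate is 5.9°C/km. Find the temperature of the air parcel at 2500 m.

3.11°C

Saturated adiabatic to 2500 m: -5.9 × 2.1 km = -12.39°C, so T = 3.11°C.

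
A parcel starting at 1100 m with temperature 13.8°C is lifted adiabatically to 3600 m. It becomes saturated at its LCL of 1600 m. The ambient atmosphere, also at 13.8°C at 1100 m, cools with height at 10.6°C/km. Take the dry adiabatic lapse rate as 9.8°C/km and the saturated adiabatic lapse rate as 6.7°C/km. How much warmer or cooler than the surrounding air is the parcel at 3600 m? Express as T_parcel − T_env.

Parcel:
  Dry to 1600 m: -9.8 × 0.5 km = -4.9°C, so T = 8.9°C.
  Saturated to 3600 m: -6.7 × 2 km = -13.4°C, so T = -4.5°C.
Environment:
  Environment to 3600 m: -10.6 × 2.5 km = -26.5°C, so T = -12.7°C.
T_parcel − T_env = -4.5 − (-12.7) = +8.2°C

+8.2°C (parcel warmer than environment)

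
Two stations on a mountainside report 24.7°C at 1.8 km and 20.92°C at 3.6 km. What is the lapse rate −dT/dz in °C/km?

Γ = −ΔT/Δz = (24.7 − 20.92) / (3600 − 1800) m
  = 3.78°C / 1.8 km = 2.1°C/km

2.1°C/km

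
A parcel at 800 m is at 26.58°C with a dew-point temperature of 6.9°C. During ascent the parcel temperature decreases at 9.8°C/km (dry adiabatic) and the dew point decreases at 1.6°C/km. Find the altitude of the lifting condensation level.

T and T_d converge at 9.8 − 1.6 = 8.2°C per km
Height above start = (26.58 − 6.9) / 8.2 = 2.4 km
LCL altitude = 800 m + 2400 m = 3200 m

3200 m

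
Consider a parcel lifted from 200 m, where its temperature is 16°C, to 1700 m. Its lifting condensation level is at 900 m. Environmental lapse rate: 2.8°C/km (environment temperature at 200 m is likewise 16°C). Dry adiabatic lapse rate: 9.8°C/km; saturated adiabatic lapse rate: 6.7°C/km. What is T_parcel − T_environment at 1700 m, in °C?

-8.02°C (parcel cooler than environment)

Parcel:
  200 → 900 m (dry, 9.8°C/km): ΔT = -9.8 × 0.7 = -6.86°C → T = 9.14°C
  900 → 1700 m (saturated, 6.7°C/km): ΔT = -6.7 × 0.8 = -5.36°C → T = 3.78°C
Environment:
  200 → 1700 m (environment, 2.8°C/km): ΔT = -2.8 × 1.5 = -4.2°C → T = 11.8°C
T_parcel − T_env = 3.78 − 11.8 = -8.02°C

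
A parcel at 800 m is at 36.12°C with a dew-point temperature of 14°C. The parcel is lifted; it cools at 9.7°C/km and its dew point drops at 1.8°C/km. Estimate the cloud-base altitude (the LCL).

T and T_d converge at 9.7 − 1.8 = 7.9°C per km
Height above start = (36.12 − 14) / 7.9 = 2.8 km
LCL altitude = 800 m + 2800 m = 3600 m

3600 m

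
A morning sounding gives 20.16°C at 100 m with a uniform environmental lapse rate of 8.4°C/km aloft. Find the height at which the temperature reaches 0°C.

Height above start = (20.16 − 0) / 8.4 = 2.4 km
Altitude = 100 m + 2400 m = 2500 m

2500 m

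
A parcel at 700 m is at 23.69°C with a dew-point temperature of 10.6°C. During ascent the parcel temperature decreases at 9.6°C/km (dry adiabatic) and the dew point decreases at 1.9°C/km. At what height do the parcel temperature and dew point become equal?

T and T_d converge at 9.6 − 1.9 = 7.7°C per km
Height above start = (23.69 − 10.6) / 7.7 = 1.7 km
LCL altitude = 700 m + 1700 m = 2400 m

2400 m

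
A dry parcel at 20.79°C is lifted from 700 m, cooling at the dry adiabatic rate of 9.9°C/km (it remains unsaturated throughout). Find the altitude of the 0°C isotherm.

2800 m

Height above start = (20.79 − 0) / 9.9 = 2.1 km
Altitude = 700 m + 2100 m = 2800 m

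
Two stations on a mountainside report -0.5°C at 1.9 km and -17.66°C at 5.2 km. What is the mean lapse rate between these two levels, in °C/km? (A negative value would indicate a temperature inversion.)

Γ = −ΔT/Δz = (-0.5 − (-17.66)) / (5200 − 1900) m
  = 17.16°C / 3.3 km = 5.2°C/km

5.2°C/km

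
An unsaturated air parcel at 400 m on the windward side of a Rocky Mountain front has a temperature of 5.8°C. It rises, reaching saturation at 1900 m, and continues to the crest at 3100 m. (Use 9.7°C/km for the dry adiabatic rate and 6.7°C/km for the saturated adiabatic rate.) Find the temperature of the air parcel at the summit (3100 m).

Dry to 1900 m: -9.7 × 1.5 km = -14.55°C, so T = -8.75°C.
Saturated to 3100 m: -6.7 × 1.2 km = -8.04°C, so T = -16.79°C.

-16.79°C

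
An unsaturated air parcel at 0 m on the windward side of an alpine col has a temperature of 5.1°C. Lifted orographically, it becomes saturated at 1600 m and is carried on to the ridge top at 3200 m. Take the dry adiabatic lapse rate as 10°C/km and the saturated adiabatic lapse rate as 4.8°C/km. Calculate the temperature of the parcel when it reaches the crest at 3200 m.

Dry to 1600 m: -10 × 1.6 km = -16°C, so T = -10.9°C.
Saturated to 3200 m: -4.8 × 1.6 km = -7.68°C, so T = -18.58°C.

-18.58°C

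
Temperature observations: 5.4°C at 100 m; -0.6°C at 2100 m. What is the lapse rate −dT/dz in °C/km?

Γ = −ΔT/Δz = (5.4 − (-0.6)) / (2100 − 100) m
  = 6°C / 2 km = 3°C/km

3°C/km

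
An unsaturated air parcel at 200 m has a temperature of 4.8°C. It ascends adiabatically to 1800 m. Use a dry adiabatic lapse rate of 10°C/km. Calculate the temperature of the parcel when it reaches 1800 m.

200 → 1800 m (dry adiabatic, 10°C/km): ΔT = -10 × 1.6 = -16°C → T = -11.2°C

-11.2°C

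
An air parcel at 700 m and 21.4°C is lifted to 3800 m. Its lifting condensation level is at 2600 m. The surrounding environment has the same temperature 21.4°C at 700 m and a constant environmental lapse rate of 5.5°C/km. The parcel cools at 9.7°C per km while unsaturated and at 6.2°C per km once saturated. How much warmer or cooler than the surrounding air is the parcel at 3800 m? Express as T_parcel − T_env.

Parcel:
  From 700 m to 2600 m (dry): cools by 9.7 × 1.9 = 18.43°C, giving 2.97°C.
  From 2600 m to 3800 m (saturated): cools by 6.2 × 1.2 = 7.44°C, giving -4.47°C.
Environment:
  From 700 m to 3800 m (environment): cools by 5.5 × 3.1 = 17.05°C, giving 4.35°C.
T_parcel − T_env = -4.47 − 4.35 = -8.82°C

-8.82°C (parcel cooler than environment)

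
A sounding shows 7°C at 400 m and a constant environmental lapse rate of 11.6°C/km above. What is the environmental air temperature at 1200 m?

-2.28°C

400 → 1200 m (environmental, 11.6°C/km): ΔT = -11.6 × 0.8 = -9.28°C → T = -2.28°C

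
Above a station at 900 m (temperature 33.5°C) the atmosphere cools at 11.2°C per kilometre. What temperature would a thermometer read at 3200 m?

Environmental to 3200 m: -11.2 × 2.3 km = -25.76°C, so T = 7.74°C.

7.74°C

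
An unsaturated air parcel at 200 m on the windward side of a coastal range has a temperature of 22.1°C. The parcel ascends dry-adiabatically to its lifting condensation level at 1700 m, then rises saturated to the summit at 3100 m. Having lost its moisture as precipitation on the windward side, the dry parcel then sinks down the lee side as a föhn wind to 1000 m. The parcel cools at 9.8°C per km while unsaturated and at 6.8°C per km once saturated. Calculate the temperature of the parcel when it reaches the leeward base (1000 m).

200 → 1700 m (dry, 9.8°C/km): ΔT = -9.8 × 1.5 = -14.7°C → T = 7.4°C
1700 → 3100 m (saturated, 6.8°C/km): ΔT = -6.8 × 1.4 = -9.52°C → T = -2.12°C
3100 → 1000 m (dry descent, 9.8°C/km): ΔT = +9.8 × 2.1 = +20.58°C → T = 18.46°C

18.46°C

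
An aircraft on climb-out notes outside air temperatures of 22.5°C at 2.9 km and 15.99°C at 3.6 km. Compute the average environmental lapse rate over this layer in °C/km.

Γ = −ΔT/Δz = (22.5 − 15.99) / (3600 − 2900) m
  = 6.51°C / 0.7 km = 9.3°C/km

9.3°C/km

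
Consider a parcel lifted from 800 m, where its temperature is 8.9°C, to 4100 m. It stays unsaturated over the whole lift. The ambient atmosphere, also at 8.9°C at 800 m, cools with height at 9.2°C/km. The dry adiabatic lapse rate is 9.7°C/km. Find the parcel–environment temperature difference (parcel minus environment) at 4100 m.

Parcel:
  From 800 m to 4100 m (dry): cools by 9.7 × 3.3 = 32.01°C, giving -23.11°C.
Environment:
  From 800 m to 4100 m (environment): cools by 9.2 × 3.3 = 30.36°C, giving -21.46°C.
T_parcel − T_env = -23.11 − (-21.46) = -1.65°C

-1.65°C (parcel cooler than environment)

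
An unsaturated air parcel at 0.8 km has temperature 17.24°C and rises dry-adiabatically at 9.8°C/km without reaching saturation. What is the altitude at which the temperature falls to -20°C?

4.6 km

Height above start = (17.24 − (-20)) / 9.8 = 3.8 km
Altitude = 800 m + 3800 m = 4600 m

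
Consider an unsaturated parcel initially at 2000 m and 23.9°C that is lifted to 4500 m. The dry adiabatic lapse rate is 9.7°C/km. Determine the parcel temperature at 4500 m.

2000–4500 m, dry adiabatic: Δz = 2.5 km ⇒ ΔT = -24.25°C; T = -0.35°C

-0.35°C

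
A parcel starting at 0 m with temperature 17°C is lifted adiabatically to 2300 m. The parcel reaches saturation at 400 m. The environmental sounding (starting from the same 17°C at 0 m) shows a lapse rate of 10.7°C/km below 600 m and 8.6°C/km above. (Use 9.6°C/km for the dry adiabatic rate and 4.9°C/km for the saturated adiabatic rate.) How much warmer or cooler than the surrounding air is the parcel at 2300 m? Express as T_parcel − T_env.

+7.89°C (parcel warmer than environment)

Parcel:
  Dry to 400 m: -9.6 × 0.4 km = -3.84°C, so T = 13.16°C.
  Saturated to 2300 m: -4.9 × 1.9 km = -9.31°C, so T = 3.85°C.
Environment:
  Environment, lower layer to 600 m: -10.7 × 0.6 km = -6.42°C, so T = 10.58°C.
  Environment, upper layer to 2300 m: -8.6 × 1.7 km = -14.62°C, so T = -4.04°C.
T_parcel − T_env = 3.85 − (-4.04) = +7.89°C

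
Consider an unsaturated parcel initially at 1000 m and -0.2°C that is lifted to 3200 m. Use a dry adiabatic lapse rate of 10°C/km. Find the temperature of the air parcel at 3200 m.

From 1000 m to 3200 m (dry adiabatic): cools by 10 × 2.2 = 22°C, giving -22.2°C.

-22.2°C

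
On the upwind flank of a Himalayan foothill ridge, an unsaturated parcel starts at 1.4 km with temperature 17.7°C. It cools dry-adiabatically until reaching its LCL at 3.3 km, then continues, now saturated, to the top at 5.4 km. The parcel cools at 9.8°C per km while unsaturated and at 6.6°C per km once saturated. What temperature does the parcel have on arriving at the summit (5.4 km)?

-14.78°C

Dry to 3300 m: -9.8 × 1.9 km = -18.62°C, so T = -0.92°C.
Saturated to 5400 m: -6.6 × 2.1 km = -13.86°C, so T = -14.78°C.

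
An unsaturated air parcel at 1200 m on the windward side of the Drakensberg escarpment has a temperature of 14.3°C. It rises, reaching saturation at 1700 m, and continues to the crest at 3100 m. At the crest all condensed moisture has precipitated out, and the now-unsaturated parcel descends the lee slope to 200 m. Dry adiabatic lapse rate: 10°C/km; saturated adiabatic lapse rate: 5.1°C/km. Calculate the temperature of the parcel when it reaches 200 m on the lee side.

From 1200 m to 1700 m (dry): cools by 10 × 0.5 = 5°C, giving 9.3°C.
From 1700 m to 3100 m (saturated): cools by 5.1 × 1.4 = 7.14°C, giving 2.16°C.
From 3100 m to 200 m (dry descent): warms by 10 × 2.9 = 29°C, giving 31.16°C.

31.16°C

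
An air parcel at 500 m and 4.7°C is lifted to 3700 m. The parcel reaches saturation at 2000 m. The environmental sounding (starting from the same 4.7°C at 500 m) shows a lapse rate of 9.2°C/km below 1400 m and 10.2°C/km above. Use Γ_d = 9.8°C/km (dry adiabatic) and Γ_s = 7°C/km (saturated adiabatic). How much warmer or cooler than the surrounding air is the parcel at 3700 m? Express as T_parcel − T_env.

Parcel:
  500 → 2000 m (dry, 9.8°C/km): ΔT = -9.8 × 1.5 = -14.7°C → T = -10°C
  2000 → 3700 m (saturated, 7°C/km): ΔT = -7 × 1.7 = -11.9°C → T = -21.9°C
Environment:
  500 → 1400 m (environment, lower layer, 9.2°C/km): ΔT = -9.2 × 0.9 = -8.28°C → T = -3.58°C
  1400 → 3700 m (environment, upper layer, 10.2°C/km): ΔT = -10.2 × 2.3 = -23.46°C → T = -27.04°C
T_parcel − T_env = -21.9 − (-27.04) = +5.14°C

+5.14°C (parcel warmer than environment)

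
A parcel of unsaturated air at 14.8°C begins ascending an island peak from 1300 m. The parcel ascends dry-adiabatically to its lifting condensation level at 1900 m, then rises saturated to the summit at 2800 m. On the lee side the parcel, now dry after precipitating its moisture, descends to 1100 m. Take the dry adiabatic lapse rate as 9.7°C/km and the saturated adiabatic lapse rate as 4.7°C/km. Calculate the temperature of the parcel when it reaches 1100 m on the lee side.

21.24°C

From 1300 m to 1900 m (dry): cools by 9.7 × 0.6 = 5.82°C, giving 8.98°C.
From 1900 m to 2800 m (saturated): cools by 4.7 × 0.9 = 4.23°C, giving 4.75°C.
From 2800 m to 1100 m (dry descent): warms by 9.7 × 1.7 = 16.49°C, giving 21.24°C.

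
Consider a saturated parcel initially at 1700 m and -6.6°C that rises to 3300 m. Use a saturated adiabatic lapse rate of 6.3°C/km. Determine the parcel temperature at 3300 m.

Saturated adiabatic to 3300 m: -6.3 × 1.6 km = -10.08°C, so T = -16.68°C.

-16.68°C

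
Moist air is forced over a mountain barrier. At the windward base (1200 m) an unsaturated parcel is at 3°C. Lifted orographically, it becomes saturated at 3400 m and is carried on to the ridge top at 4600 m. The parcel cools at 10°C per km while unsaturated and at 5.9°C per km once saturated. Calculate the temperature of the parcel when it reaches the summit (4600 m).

-26.08°C

Dry to 3400 m: -10 × 2.2 km = -22°C, so T = -19°C.
Saturated to 4600 m: -5.9 × 1.2 km = -7.08°C, so T = -26.08°C.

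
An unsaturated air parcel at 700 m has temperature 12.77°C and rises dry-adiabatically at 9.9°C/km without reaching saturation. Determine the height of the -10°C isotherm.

Height above start = (12.77 − (-10)) / 9.9 = 2.3 km
Altitude = 700 m + 2300 m = 3000 m

3000 m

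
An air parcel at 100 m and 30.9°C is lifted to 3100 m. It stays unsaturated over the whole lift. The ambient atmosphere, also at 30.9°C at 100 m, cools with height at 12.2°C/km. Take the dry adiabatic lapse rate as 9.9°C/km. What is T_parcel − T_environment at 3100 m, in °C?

Parcel:
  Dry to 3100 m: -9.9 × 3 km = -29.7°C, so T = 1.2°C.
Environment:
  Environment to 3100 m: -12.2 × 3 km = -36.6°C, so T = -5.7°C.
T_parcel − T_env = 1.2 − (-5.7) = +6.9°C

+6.9°C (parcel warmer than environment)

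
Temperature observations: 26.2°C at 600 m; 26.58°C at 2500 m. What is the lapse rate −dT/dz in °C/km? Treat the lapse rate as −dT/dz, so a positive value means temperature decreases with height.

-0.2°C/km

Γ = −ΔT/Δz = (26.2 − 26.58) / (2500 − 600) m
  = -0.38°C / 1.9 km = -0.2°C/km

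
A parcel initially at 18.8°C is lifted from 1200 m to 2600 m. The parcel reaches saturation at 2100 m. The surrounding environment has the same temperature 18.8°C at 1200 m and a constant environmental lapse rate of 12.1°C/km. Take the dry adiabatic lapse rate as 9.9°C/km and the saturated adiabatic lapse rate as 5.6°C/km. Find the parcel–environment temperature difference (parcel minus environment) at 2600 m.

Parcel:
  1200–2100 m, dry: Δz = 0.9 km ⇒ ΔT = -8.91°C; T = 9.89°C
  2100–2600 m, saturated: Δz = 0.5 km ⇒ ΔT = -2.8°C; T = 7.09°C
Environment:
  1200–2600 m, environment: Δz = 1.4 km ⇒ ΔT = -16.94°C; T = 1.86°C
T_parcel − T_env = 7.09 − 1.86 = +5.23°C

+5.23°C (parcel warmer than environment)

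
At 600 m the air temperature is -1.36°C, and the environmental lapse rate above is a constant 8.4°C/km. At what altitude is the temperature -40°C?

5200 m

Height above start = (-1.36 − (-40)) / 8.4 = 4.6 km
Altitude = 600 m + 4600 m = 5200 m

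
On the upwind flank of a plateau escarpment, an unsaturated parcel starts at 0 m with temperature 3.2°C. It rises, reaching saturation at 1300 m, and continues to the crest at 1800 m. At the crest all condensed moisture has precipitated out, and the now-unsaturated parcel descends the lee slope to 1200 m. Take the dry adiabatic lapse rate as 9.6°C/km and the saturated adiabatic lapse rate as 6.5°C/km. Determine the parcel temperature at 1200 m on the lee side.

From 0 m to 1300 m (dry): cools by 9.6 × 1.3 = 12.48°C, giving -9.28°C.
From 1300 m to 1800 m (saturated): cools by 6.5 × 0.5 = 3.25°C, giving -12.53°C.
From 1800 m to 1200 m (dry descent): warms by 9.6 × 0.6 = 5.76°C, giving -6.77°C.

-6.77°C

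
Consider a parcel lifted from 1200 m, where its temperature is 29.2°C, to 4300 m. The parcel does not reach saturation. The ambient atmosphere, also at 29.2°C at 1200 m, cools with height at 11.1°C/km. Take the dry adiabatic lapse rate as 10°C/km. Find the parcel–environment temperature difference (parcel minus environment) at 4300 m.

+3.41°C (parcel warmer than environment)

Parcel:
  From 1200 m to 4300 m (dry): cools by 10 × 3.1 = 31°C, giving -1.8°C.
Environment:
  From 1200 m to 4300 m (environment): cools by 11.1 × 3.1 = 34.41°C, giving -5.21°C.
T_parcel − T_env = -1.8 − (-5.21) = +3.41°C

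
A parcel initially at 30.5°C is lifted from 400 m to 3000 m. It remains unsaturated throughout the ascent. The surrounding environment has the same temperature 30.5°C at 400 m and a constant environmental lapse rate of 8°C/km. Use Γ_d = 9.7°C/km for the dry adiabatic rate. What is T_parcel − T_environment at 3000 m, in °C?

Parcel:
  400 → 3000 m (dry, 9.7°C/km): ΔT = -9.7 × 2.6 = -25.22°C → T = 5.28°C
Environment:
  400 → 3000 m (environment, 8°C/km): ΔT = -8 × 2.6 = -20.8°C → T = 9.7°C
T_parcel − T_env = 5.28 − 9.7 = -4.42°C

-4.42°C (parcel cooler than environment)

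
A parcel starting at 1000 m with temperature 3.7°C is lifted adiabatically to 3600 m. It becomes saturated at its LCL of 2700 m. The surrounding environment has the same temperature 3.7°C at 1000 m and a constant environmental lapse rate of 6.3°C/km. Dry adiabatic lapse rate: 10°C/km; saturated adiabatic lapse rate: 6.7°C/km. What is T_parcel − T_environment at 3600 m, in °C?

-6.65°C (parcel cooler than environment)

Parcel:
  1000 → 2700 m (dry, 10°C/km): ΔT = -10 × 1.7 = -17°C → T = -13.3°C
  2700 → 3600 m (saturated, 6.7°C/km): ΔT = -6.7 × 0.9 = -6.03°C → T = -19.33°C
Environment:
  1000 → 3600 m (environment, 6.3°C/km): ΔT = -6.3 × 2.6 = -16.38°C → T = -12.68°C
T_parcel − T_env = -19.33 − (-12.68) = -6.65°C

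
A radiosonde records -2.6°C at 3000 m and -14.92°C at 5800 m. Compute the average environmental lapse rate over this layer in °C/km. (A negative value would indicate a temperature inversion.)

Γ = −ΔT/Δz = (-2.6 − (-14.92)) / (5800 − 3000) m
  = 12.32°C / 2.8 km = 4.4°C/km

4.4°C/km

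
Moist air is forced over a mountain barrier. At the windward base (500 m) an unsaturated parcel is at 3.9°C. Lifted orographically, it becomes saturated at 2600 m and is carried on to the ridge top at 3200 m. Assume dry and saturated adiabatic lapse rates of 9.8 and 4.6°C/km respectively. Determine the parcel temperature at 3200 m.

Dry to 2600 m: -9.8 × 2.1 km = -20.58°C, so T = -16.68°C.
Saturated to 3200 m: -4.6 × 0.6 km = -2.76°C, so T = -19.44°C.

-19.44°C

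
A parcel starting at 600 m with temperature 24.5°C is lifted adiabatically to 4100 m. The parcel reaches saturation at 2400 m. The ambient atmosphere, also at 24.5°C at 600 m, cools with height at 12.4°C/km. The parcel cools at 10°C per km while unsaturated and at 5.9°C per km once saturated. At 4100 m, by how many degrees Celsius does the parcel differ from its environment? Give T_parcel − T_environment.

Parcel:
  600 → 2400 m (dry, 10°C/km): ΔT = -10 × 1.8 = -18°C → T = 6.5°C
  2400 → 4100 m (saturated, 5.9°C/km): ΔT = -5.9 × 1.7 = -10.03°C → T = -3.53°C
Environment:
  600 → 4100 m (environment, 12.4°C/km): ΔT = -12.4 × 3.5 = -43.4°C → T = -18.9°C
T_parcel − T_env = -3.53 − (-18.9) = +15.37°C

+15.37°C (parcel warmer than environment)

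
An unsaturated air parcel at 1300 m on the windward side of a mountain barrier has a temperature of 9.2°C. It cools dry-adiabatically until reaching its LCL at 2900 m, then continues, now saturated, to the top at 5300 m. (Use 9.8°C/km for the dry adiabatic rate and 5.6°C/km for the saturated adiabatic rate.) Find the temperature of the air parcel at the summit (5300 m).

From 1300 m to 2900 m (dry): cools by 9.8 × 1.6 = 15.68°C, giving -6.48°C.
From 2900 m to 5300 m (saturated): cools by 5.6 × 2.4 = 13.44°C, giving -19.92°C.

-19.92°C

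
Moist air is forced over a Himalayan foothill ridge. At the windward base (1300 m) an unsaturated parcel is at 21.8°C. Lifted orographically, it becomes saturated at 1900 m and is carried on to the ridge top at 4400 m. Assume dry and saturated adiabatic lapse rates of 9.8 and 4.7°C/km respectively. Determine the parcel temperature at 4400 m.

4.17°C

Dry to 1900 m: -9.8 × 0.6 km = -5.88°C, so T = 15.92°C.
Saturated to 4400 m: -4.7 × 2.5 km = -11.75°C, so T = 4.17°C.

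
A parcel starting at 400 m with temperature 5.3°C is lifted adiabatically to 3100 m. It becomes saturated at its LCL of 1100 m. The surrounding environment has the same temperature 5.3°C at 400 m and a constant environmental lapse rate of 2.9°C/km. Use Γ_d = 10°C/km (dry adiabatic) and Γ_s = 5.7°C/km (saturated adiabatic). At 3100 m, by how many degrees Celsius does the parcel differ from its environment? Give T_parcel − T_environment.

-10.57°C (parcel cooler than environment)

Parcel:
  400–1100 m, dry: Δz = 0.7 km ⇒ ΔT = -7°C; T = -1.7°C
  1100–3100 m, saturated: Δz = 2 km ⇒ ΔT = -11.4°C; T = -13.1°C
Environment:
  400–3100 m, environment: Δz = 2.7 km ⇒ ΔT = -7.83°C; T = -2.53°C
T_parcel − T_env = -13.1 − (-2.53) = -10.57°C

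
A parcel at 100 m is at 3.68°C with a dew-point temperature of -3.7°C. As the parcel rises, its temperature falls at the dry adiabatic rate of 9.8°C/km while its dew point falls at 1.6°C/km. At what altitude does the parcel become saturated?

1000 m

T and T_d converge at 9.8 − 1.6 = 8.2°C per km
Height above start = (3.68 − (-3.7)) / 8.2 = 0.9 km
LCL altitude = 100 m + 900 m = 1000 m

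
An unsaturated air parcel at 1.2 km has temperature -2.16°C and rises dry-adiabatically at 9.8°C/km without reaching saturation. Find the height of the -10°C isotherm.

2 km

Height above start = (-2.16 − (-10)) / 9.8 = 0.8 km
Altitude = 1200 m + 800 m = 2000 m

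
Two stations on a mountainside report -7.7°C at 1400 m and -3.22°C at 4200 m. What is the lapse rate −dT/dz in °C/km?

Γ = −ΔT/Δz = (-7.7 − (-3.22)) / (4200 − 1400) m
  = -4.48°C / 2.8 km = -1.6°C/km

-1.6°C/km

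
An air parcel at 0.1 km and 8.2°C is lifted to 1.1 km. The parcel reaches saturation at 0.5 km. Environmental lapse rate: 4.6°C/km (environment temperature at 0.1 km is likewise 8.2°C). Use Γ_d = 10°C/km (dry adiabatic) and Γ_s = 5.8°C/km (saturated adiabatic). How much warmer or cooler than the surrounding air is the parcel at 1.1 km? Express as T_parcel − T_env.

Parcel:
  Dry to 500 m: -10 × 0.4 km = -4°C, so T = 4.2°C.
  Saturated to 1100 m: -5.8 × 0.6 km = -3.48°C, so T = 0.72°C.
Environment:
  Environment to 1100 m: -4.6 × 1 km = -4.6°C, so T = 3.6°C.
T_parcel − T_env = 0.72 − 3.6 = -2.88°C

-2.88°C (parcel cooler than environment)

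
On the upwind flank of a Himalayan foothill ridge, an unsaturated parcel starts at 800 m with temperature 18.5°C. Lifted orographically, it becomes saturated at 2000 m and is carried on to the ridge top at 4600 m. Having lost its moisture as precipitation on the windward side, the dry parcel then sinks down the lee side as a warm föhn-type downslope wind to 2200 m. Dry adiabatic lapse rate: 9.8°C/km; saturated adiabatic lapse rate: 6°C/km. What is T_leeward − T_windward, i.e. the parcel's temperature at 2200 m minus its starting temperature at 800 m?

-3.84°C

800 → 2000 m (dry, 9.8°C/km): ΔT = -9.8 × 1.2 = -11.76°C → T = 6.74°C
2000 → 4600 m (saturated, 6°C/km): ΔT = -6 × 2.6 = -15.6°C → T = -8.86°C
4600 → 2200 m (dry descent, 9.8°C/km): ΔT = +9.8 × 2.4 = +23.52°C → T = 14.66°C
Net change vs windward start: 14.66 − 18.5 = -3.84°C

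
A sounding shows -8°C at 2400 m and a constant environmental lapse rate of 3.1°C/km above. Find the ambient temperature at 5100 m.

Environmental to 5100 m: -3.1 × 2.7 km = -8.37°C, so T = -16.37°C.

-16.37°C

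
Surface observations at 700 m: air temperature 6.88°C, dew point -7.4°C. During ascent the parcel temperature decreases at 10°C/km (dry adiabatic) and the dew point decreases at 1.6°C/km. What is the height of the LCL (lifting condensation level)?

T and T_d converge at 10 − 1.6 = 8.4°C per km
Height above start = (6.88 − (-7.4)) / 8.4 = 1.7 km
LCL altitude = 700 m + 1700 m = 2400 m

2400 m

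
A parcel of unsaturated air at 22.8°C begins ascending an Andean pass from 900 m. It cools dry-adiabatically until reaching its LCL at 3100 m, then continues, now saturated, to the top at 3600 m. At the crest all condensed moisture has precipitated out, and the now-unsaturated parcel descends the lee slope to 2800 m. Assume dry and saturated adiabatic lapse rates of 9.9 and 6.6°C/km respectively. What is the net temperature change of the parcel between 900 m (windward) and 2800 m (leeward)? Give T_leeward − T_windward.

900 → 3100 m (dry, 9.9°C/km): ΔT = -9.9 × 2.2 = -21.78°C → T = 1.02°C
3100 → 3600 m (saturated, 6.6°C/km): ΔT = -6.6 × 0.5 = -3.3°C → T = -2.28°C
3600 → 2800 m (dry descent, 9.9°C/km): ΔT = +9.9 × 0.8 = +7.92°C → T = 5.64°C
Net change vs windward start: 5.64 − 22.8 = -17.16°C

-17.16°C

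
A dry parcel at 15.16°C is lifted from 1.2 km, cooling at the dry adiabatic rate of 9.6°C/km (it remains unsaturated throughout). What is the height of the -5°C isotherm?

3.3 km

Height above start = (15.16 − (-5)) / 9.6 = 2.1 km
Altitude = 1200 m + 2100 m = 3300 m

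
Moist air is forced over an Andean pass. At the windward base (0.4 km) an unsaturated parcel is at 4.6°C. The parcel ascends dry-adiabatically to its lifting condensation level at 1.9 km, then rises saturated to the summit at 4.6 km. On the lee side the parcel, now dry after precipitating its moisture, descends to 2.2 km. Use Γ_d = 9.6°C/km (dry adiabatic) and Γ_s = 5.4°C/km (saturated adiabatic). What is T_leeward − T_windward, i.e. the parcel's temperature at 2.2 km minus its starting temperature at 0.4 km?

-5.94°C

400–1900 m, dry: Δz = 1.5 km ⇒ ΔT = -14.4°C; T = -9.8°C
1900–4600 m, saturated: Δz = 2.7 km ⇒ ΔT = -14.58°C; T = -24.38°C
4600–2200 m, dry descent: Δz = 2.4 km ⇒ ΔT = +23.04°C; T = -1.34°C
Net change vs windward start: -1.34 − 4.6 = -5.94°C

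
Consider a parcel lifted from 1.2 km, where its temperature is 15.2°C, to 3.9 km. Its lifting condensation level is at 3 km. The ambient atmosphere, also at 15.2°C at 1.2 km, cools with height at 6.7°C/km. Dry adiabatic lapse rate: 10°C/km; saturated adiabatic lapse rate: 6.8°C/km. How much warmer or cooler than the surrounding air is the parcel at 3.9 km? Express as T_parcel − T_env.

Parcel:
  Dry to 3000 m: -10 × 1.8 km = -18°C, so T = -2.8°C.
  Saturated to 3900 m: -6.8 × 0.9 km = -6.12°C, so T = -8.92°C.
Environment:
  Environment to 3900 m: -6.7 × 2.7 km = -18.09°C, so T = -2.89°C.
T_parcel − T_env = -8.92 − (-2.89) = -6.03°C

-6.03°C (parcel cooler than environment)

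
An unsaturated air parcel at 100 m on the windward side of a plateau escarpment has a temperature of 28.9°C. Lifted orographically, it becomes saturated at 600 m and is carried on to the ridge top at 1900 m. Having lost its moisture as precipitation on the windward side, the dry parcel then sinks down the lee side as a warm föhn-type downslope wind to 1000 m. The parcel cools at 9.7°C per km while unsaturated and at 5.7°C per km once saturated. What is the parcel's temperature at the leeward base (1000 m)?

100–600 m, dry: Δz = 0.5 km ⇒ ΔT = -4.85°C; T = 24.05°C
600–1900 m, saturated: Δz = 1.3 km ⇒ ΔT = -7.41°C; T = 16.64°C
1900–1000 m, dry descent: Δz = 0.9 km ⇒ ΔT = +8.73°C; T = 25.37°C

25.37°C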